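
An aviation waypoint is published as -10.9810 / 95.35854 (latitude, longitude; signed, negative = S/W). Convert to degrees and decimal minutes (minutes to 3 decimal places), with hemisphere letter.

Latitude is negative → S; |value| = 10.981000
Lat: minutes = (10.981000 − 10) × 60 = 58.86000
Lon: fractional part 0.358540 → 21.51240 minutes

10° 58.860′ S, 95° 21.512′ E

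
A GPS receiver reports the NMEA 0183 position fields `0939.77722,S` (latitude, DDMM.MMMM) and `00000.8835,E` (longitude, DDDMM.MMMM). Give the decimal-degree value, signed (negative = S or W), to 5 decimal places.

-9.66295, 0.01473

φ: split at 2 digits → 09° and 39.77722′; 9 + 39.77722/60 = 9.662954
hemisphere S, so the sign is −
Longitude: split at 3 digits → 000° and 0.8835′; 0 + 0.8835/60 = 0.014725
E → positive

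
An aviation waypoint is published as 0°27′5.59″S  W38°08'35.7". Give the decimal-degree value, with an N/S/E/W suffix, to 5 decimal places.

Latitude: 27′ + 5.59″ = 27.09317′; 0 + 27.09317/60 = 0.451553
Longitude: 38° + 8/60 + 35.7/3600 = 38 + 0.133333 + 0.009917 = 38.143250

0.45155° S, 38.14325° W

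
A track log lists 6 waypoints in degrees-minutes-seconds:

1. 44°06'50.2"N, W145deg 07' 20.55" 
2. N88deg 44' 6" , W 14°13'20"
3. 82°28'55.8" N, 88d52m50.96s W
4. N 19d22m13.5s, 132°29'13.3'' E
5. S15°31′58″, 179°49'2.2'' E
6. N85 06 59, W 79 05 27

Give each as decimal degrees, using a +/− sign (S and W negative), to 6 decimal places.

Point 1:
  Latitude: 44 + 6/60 + 50.2/3600 = 44.1139444
  N → positive
  λ: 145° + 7/60 + 20.55/3600 = 145 + 0.116667 + 0.005708 = 145.1223750
  W ⇒ negate
Point 2:
  Lat: 44′ + 6″ = 44.10000′; 88 + 44.10000/60 = 88.7350000
  N → positive
  Lon: 13′ + 20″ = 13.33333′; 14 + 13.33333/60 = 14.2222222
  hemisphere W, so the sign is −
Point 3:
  φ: 82 + 28/60 + 55.8/3600 = 82.4821667
  N ⇒ keep positive
  Lon: 88° + 52/60 + 50.96/3600 = 88 + 0.866667 + 0.014156 = 88.8808222
  W → negative
Point 4:
  φ: 22′ + 13.5″ = 22.22500′; 19 + 22.22500/60 = 19.3704167
  N → positive
  λ: 29′ + 13.3″ = 29.22167′; 132 + 29.22167/60 = 132.4870278
  E ⇒ keep positive
Point 5:
  φ: 15 + 31/60 + 58/3600 = 15.5327778
  S ⇒ negate
  λ: 49′ + 2.2″ = 49.03667′; 179 + 49.03667/60 = 179.8172778
  E → positive
Point 6:
  Lat: 85° + 6/60 + 59/3600 = 85 + 0.100000 + 0.016389 = 85.1163889
  N ⇒ keep positive
  Lon: 79 + 5/60 + 27/3600 = 79.0908333
  hemisphere W, so the sign is −

1. 44.113944, -145.122375
2. 88.735000, -14.222222
3. 82.482167, -88.880822
4. 19.370417, 132.487028
5. -15.532778, 179.817278
6. 85.116389, -79.090833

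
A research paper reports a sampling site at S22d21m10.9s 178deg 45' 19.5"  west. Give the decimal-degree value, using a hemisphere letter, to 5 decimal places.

22.35303° S, 178.75542° W

φ: 21′ + 10.9″ = 21.18167′; 22 + 21.18167/60 = 22.353028
Longitude: 178° + 45/60 + 19.5/3600 = 178 + 0.750000 + 0.005417 = 178.755417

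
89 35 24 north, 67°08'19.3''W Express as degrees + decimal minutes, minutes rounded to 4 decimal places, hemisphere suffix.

Latitude: 35 + 24/60 = 35.400000′
Longitude: 8 + 19.3/60 = 8.321667′

89° 35.4000′ N, 67° 8.3217′ W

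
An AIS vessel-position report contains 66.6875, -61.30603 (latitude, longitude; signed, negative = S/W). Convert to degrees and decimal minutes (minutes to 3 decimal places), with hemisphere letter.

66° 41.250′ N, 61° 18.362′ W

φ: 66° + 0.687500 × 60 = 66° 41.25000′
Longitude is negative → W; |value| = 61.306030
Lon: 61° + 0.306030 × 60 = 61° 18.36180′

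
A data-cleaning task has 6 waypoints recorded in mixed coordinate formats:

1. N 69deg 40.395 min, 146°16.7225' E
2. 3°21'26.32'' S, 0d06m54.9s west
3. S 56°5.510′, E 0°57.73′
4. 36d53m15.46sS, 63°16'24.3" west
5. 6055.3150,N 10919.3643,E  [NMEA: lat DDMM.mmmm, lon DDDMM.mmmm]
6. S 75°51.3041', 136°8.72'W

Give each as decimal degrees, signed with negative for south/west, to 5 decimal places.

Point 1:
  Lat: 40.395′ = 0.673250°; total 69.673250
  N ⇒ keep positive
  Lon: 146 + 16.7225/60 = 146.278708
  E ⇒ keep positive
Point 2:
  Latitude: 3° + 21/60 + 26.32/3600 = 3 + 0.350000 + 0.007311 = 3.357311
  S → negative
  Longitude: 6′ + 54.9″ = 6.91500′; 0 + 6.91500/60 = 0.115250
  W → negative
Point 3:
  Latitude: 5.51′ = 0.091833°; total 56.091833
  S ⇒ negate
  λ: 0 + 57.73/60 = 0.962167
  E ⇒ keep positive
Point 4:
  φ: 36° + 53/60 + 15.46/3600 = 36 + 0.883333 + 0.004294 = 36.887628
  S ⇒ negate
  Longitude: 63° + 16/60 + 24.3/3600 = 63 + 0.266667 + 0.006750 = 63.273417
  hemisphere W, so the sign is −
Point 5:
  Latitude: degrees = first 2 digits = 60, minutes = 55.315; 60 + 55.315/60 = 60.921917
  N ⇒ keep positive
  Lon: split at 3 digits → 109° and 19.3643′; 109 + 19.3643/60 = 109.322738
  E ⇒ keep positive
Point 6:
  Lat: 75 + 51.3041/60 = 75.855068
  hemisphere S, so the sign is −
  Lon: 136 + 8.72/60 = 136.145333
  W → negative

1. 69.67325, 146.27871
2. -3.35731, -0.11525
3. -56.09183, 0.96217
4. -36.88763, -63.27342
5. 60.92192, 109.32274
6. -75.85507, -136.14533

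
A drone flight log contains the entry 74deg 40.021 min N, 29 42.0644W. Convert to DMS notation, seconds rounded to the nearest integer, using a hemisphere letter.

φ: 40.02100′ → 40′ and 0.02100 × 60 = 1.26″
Longitude: 42.06440′ → 42′ and 0.06440 × 60 = 3.86″

74°40′1″ N, 29°42′4″ W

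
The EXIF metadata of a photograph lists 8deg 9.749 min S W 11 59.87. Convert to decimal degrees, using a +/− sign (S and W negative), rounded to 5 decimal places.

-8.16248, -11.99783

φ: 8 + 9.749/60 = 8.162483
S ⇒ negate
Longitude: 11 + 59.87/60 = 11.997833
W → negative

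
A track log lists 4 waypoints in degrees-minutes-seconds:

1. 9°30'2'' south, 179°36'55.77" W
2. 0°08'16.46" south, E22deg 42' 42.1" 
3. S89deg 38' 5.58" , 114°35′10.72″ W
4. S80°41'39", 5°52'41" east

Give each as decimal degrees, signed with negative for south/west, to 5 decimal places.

1. -9.50056, -179.61549
2. -0.13791, 22.71169
3. -89.63488, -114.58631
4. -80.69417, 5.87806

Point 1:
  Lat: 9 + 30/60 + 2/3600 = 9.500556
  S → negative
  Longitude: 36′ + 55.77″ = 36.92950′; 179 + 36.92950/60 = 179.615492
  W ⇒ negate
Point 2:
  Lat: 8′ + 16.46″ = 8.27433′; 0 + 8.27433/60 = 0.137906
  S → negative
  λ: 42′ + 42.1″ = 42.70167′; 22 + 42.70167/60 = 22.711694
  E ⇒ keep positive
Point 3:
  Lat: 89 + 38/60 + 5.58/3600 = 89.634883
  S ⇒ negate
  λ: 114 + 35/60 + 10.72/3600 = 114.586311
  hemisphere W, so the sign is −
Point 4:
  Lat: 41′ + 39″ = 41.65000′; 80 + 41.65000/60 = 80.694167
  hemisphere S, so the sign is −
  Longitude: 5 + 52/60 + 41/3600 = 5.878056
  E → positive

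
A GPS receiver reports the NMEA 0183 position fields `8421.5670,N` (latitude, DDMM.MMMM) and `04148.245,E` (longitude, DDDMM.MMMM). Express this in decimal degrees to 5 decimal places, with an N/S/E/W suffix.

84.35945° N, 41.80408° E

Latitude: degrees = first 2 digits = 84, minutes = 21.567; 84 + 21.567/60 = 84.359450
Longitude: split at 3 digits → 041° and 48.245′; 41 + 48.245/60 = 41.804083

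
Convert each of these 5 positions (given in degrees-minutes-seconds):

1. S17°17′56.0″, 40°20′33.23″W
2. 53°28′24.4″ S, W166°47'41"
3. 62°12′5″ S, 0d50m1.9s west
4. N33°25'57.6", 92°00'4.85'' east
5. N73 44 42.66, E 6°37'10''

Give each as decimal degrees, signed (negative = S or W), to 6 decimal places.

1. -17.298889, -40.342564
2. -53.473444, -166.794722
3. -62.201389, -0.833861
4. 33.432667, 92.001347
5. 73.745183, 6.619444

Point 1:
  φ: 17 + 17/60 + 56/3600 = 17.2988889
  hemisphere S, so the sign is −
  Lon: 20′ + 33.23″ = 20.55383′; 40 + 20.55383/60 = 40.3425639
  hemisphere W, so the sign is −
Point 2:
  φ: 53° + 28/60 + 24.4/3600 = 53 + 0.466667 + 0.006778 = 53.4734444
  S → negative
  λ: 47′ + 41″ = 47.68333′; 166 + 47.68333/60 = 166.7947222
  W → negative
Point 3:
  Latitude: 12′ + 5″ = 12.08333′; 62 + 12.08333/60 = 62.2013889
  S → negative
  Longitude: 50′ + 1.9″ = 50.03167′; 0 + 50.03167/60 = 0.8338611
  W → negative
Point 4:
  Latitude: 25′ + 57.6″ = 25.96000′; 33 + 25.96000/60 = 33.4326667
  N → positive
  Lon: 0′ + 4.85″ = 0.08083′; 92 + 0.08083/60 = 92.0013472
  E → positive
Point 5:
  φ: 44′ + 42.66″ = 44.71100′; 73 + 44.71100/60 = 73.7451833
  N ⇒ keep positive
  Longitude: 6 + 37/60 + 10/3600 = 6.6194444
  E ⇒ keep positive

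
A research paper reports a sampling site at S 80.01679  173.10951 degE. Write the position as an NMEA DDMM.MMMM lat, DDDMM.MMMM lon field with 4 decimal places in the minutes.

8001.0074,S / 17306.5706,E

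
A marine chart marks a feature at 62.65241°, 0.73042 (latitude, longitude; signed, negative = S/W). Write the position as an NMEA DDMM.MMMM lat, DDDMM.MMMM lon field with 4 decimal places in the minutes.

Lat: 62° + 0.652410 × 60 = 62° 39.144600′
Longitude: minutes = (0.730420 − 0) × 60 = 43.825200

6239.1446,N / 00043.8252,E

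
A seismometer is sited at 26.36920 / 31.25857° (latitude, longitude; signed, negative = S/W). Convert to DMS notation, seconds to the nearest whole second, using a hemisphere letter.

26°22′9″ N, 31°15′31″ E

φ: whole degrees 26; 22.15200′ → 22′ and 9.12″
λ: 0.258570 × 60 = 15.51420′ → 15′, remainder × 60 = 30.85″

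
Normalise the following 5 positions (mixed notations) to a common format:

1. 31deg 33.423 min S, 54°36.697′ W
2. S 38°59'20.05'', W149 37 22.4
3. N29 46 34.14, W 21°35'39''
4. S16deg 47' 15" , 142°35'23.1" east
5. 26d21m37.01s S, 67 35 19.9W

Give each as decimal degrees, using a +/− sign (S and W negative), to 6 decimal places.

1. -31.557050, -54.611617
2. -38.988903, -149.622889
3. 29.776150, -21.594167
4. -16.787500, 142.589750
5. -26.360281, -67.588861

Point 1:
  Latitude: 33.423′ = 0.557050°; total 31.5570500
  S ⇒ negate
  Lon: 54 + 36.697/60 = 54.6116167
  W → negative
Point 2:
  Latitude: 38 + 59/60 + 20.05/3600 = 38.9889028
  hemisphere S, so the sign is −
  λ: 149° + 37/60 + 22.4/3600 = 149 + 0.616667 + 0.006222 = 149.6228889
  hemisphere W, so the sign is −
Point 3:
  Lat: 29 + 46/60 + 34.14/3600 = 29.7761500
  N → positive
  λ: 21 + 35/60 + 39/3600 = 21.5941667
  hemisphere W, so the sign is −
Point 4:
  φ: 16 + 47/60 + 15/3600 = 16.7875000
  S → negative
  λ: 142° + 35/60 + 23.1/3600 = 142 + 0.583333 + 0.006417 = 142.5897500
  E ⇒ keep positive
Point 5:
  Latitude: 26° + 21/60 + 37.01/3600 = 26 + 0.350000 + 0.010281 = 26.3602806
  S ⇒ negate
  Lon: 35′ + 19.9″ = 35.33167′; 67 + 35.33167/60 = 67.5888611
  hemisphere W, so the sign is −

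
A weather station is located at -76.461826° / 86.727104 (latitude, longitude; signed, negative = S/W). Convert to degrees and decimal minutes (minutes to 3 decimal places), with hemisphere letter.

76° 27.710′ S, 86° 43.626′ E

Latitude is negative → S; |value| = 76.461826
Latitude: fractional part 0.461826 → 27.70956 minutes
λ: 86° + 0.727104 × 60 = 86° 43.62624′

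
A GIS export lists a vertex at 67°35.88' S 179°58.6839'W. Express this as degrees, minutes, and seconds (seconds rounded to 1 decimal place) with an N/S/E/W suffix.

67°35′52.8″ S, 179°58′41.0″ W

φ: fractional minutes 0.88000 × 60 = 52.800″
Lon: 58.68390′ → 58′ and 0.68390 × 60 = 41.034″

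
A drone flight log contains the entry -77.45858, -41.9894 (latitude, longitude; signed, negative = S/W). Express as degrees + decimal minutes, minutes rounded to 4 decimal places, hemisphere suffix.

Latitude is negative → S; |value| = 77.458580
Latitude: minutes = (77.458580 − 77) × 60 = 27.514800
Longitude is negative → W; |value| = 41.989400
Lon: 41° + 0.989400 × 60 = 41° 59.364000′

77° 27.5148′ S, 41° 59.3640′ W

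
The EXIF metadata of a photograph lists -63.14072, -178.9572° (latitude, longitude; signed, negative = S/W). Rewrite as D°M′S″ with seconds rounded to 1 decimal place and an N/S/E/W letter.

63°08′26.6″ S, 178°57′25.9″ W

Latitude is negative → S; |value| = 63.140720
Latitude: whole degrees 63; 8.44320′ → 8′ and 26.592″
Longitude is negative → W; |value| = 178.957200
λ: 0.957200° → 57.43200′; 0.43200 × 60 = 25.920″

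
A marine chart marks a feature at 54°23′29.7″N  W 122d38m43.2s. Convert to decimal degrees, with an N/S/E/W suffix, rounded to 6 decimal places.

Latitude: 54° + 23/60 + 29.7/3600 = 54 + 0.383333 + 0.008250 = 54.3915833
Longitude: 122 + 38/60 + 43.2/3600 = 122.6453333

54.391583° N, 122.645333° W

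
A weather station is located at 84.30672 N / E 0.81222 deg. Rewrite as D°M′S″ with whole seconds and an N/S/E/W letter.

84°18′24″ N, 0°48′44″ E

Lat: whole degrees 84; 18.40320′ → 18′ and 24.19″
Longitude: 0.812220° → 48.73320′; 0.73320 × 60 = 43.99″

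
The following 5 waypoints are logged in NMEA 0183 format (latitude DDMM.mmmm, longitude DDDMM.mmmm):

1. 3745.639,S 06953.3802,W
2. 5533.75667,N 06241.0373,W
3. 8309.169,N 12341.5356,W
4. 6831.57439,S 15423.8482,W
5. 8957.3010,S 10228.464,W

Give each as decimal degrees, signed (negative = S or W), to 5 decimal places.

1. -37.76065, -69.88967
2. 55.56261, -62.68396
3. 83.15282, -123.69226
4. -68.52624, -154.39747
5. -89.95502, -102.47440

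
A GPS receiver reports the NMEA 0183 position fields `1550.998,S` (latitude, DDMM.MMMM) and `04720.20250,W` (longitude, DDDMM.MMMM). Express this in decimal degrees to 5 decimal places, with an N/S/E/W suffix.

15.84997° S, 47.33671° W

Lat: degrees = first 2 digits = 15, minutes = 50.998; 15 + 50.998/60 = 15.849967
λ: degrees = first 3 digits = 47, minutes = 20.2025; 47 + 20.2025/60 = 47.336708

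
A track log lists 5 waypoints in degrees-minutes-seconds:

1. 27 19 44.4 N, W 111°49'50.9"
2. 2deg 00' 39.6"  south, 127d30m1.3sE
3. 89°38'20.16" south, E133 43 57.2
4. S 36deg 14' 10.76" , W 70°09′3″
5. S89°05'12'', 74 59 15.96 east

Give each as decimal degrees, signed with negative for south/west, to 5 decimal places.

Point 1:
  Lat: 19′ + 44.4″ = 19.74000′; 27 + 19.74000/60 = 27.329000
  N → positive
  Lon: 111 + 49/60 + 50.9/3600 = 111.830806
  W ⇒ negate
Point 2:
  Latitude: 2 + 0/60 + 39.6/3600 = 2.011000
  S ⇒ negate
  Lon: 127 + 30/60 + 1.3/3600 = 127.500361
  E ⇒ keep positive
Point 3:
  Lat: 89° + 38/60 + 20.16/3600 = 89 + 0.633333 + 0.005600 = 89.638933
  hemisphere S, so the sign is −
  Lon: 133 + 43/60 + 57.2/3600 = 133.732556
  E → positive
Point 4:
  Lat: 36 + 14/60 + 10.76/3600 = 36.236322
  S → negative
  Lon: 9′ + 3″ = 9.05000′; 70 + 9.05000/60 = 70.150833
  W → negative
Point 5:
  Latitude: 5′ + 12″ = 5.20000′; 89 + 5.20000/60 = 89.086667
  S ⇒ negate
  Lon: 74° + 59/60 + 15.96/3600 = 74 + 0.983333 + 0.004433 = 74.987767
  E ⇒ keep positive

1. 27.32900, -111.83081
2. -2.01100, 127.50036
3. -89.63893, 133.73256
4. -36.23632, -70.15083
5. -89.08667, 74.98777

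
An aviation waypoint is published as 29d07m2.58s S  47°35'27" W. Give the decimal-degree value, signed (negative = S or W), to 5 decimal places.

-29.11738, -47.59083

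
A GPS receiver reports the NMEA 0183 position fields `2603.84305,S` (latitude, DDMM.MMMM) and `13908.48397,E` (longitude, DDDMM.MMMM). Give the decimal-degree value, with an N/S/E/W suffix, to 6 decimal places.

φ: split at 2 digits → 26° and 3.84305′; 26 + 3.84305/60 = 26.0640508
Longitude: split at 3 digits → 139° and 8.48397′; 139 + 8.48397/60 = 139.1413995

26.064051° S, 139.141400° E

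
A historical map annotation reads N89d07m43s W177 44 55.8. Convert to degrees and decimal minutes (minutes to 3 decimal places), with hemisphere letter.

89° 7.717′ N, 177° 44.930′ W

Latitude: 7 + 43/60 = 7.71667′
Lon: 44 + 55.8/60 = 44.93000′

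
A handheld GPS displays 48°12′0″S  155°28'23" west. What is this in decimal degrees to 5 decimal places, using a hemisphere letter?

48.20000° S, 155.47306° W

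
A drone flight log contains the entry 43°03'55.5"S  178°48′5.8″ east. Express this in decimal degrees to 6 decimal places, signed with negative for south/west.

-43.065417, 178.801611

Latitude: 3′ + 55.5″ = 3.92500′; 43 + 3.92500/60 = 43.0654167
S → negative
Lon: 178° + 48/60 + 5.8/3600 = 178 + 0.800000 + 0.001611 = 178.8016111
E → positive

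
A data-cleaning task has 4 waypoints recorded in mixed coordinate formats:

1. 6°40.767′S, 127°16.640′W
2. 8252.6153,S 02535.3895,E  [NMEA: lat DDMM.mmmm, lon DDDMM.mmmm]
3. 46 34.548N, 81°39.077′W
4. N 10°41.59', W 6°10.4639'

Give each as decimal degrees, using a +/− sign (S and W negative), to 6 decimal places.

1. -6.679450, -127.277333
2. -82.876922, 25.589825
3. 46.575800, -81.651283
4. 10.693167, -6.174398

Point 1:
  Lat: 40.767′ = 0.679450°; total 6.6794500
  S ⇒ negate
  Lon: 16.64′ = 0.277333°; total 127.2773333
  W → negative
Point 2:
  φ: degrees = first 2 digits = 82, minutes = 52.6153; 82 + 52.6153/60 = 82.8769217
  hemisphere S, so the sign is −
  Longitude: split at 3 digits → 025° and 35.3895′; 25 + 35.3895/60 = 25.5898250
  E ⇒ keep positive
Point 3:
  φ: 46 + 34.548/60 = 46.5758000
  N → positive
  Lon: 81 + 39.077/60 = 81.6512833
  hemisphere W, so the sign is −
Point 4:
  Lat: 10 + 41.59/60 = 10.6931667
  N → positive
  Longitude: 10.4639′ = 0.174398°; total 6.1743983
  W → negative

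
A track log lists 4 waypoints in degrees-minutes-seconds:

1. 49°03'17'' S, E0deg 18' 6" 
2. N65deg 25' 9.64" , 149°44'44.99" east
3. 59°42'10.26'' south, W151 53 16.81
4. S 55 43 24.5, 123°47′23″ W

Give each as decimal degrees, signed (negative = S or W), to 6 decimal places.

1. -49.054722, 0.301667
2. 65.419344, 149.745831
3. -59.702850, -151.888003
4. -55.723472, -123.789722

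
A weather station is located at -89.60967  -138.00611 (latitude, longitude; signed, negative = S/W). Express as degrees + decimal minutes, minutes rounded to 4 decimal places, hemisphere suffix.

89° 36.5802′ S, 138° 0.3666′ W

Latitude is negative → S; |value| = 89.609670
Latitude: fractional part 0.609670 → 36.580200 minutes
Longitude is negative → W; |value| = 138.006110
λ: fractional part 0.006110 → 0.366600 minutes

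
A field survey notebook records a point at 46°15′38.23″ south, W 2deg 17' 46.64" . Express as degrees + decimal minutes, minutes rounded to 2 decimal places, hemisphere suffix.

46° 15.64′ S, 2° 17.78′ W

Lat: 15 + 38.23/60 = 15.6372′
λ: seconds/60 = 0.77733; minutes = 17 + 0.77733 = 17.7773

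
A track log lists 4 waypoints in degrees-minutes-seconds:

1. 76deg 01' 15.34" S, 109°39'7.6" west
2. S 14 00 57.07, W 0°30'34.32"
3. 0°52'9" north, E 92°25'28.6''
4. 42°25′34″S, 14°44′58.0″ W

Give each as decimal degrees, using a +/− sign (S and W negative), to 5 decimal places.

Point 1:
  Lat: 76 + 1/60 + 15.34/3600 = 76.020928
  S ⇒ negate
  λ: 39′ + 7.6″ = 39.12667′; 109 + 39.12667/60 = 109.652111
  W → negative
Point 2:
  Latitude: 14° + 0/60 + 57.07/3600 = 14 + 0.000000 + 0.015853 = 14.015853
  S → negative
  Lon: 0 + 30/60 + 34.32/3600 = 0.509533
  hemisphere W, so the sign is −
Point 3:
  φ: 0° + 52/60 + 9/3600 = 0 + 0.866667 + 0.002500 = 0.869167
  N → positive
  λ: 25′ + 28.6″ = 25.47667′; 92 + 25.47667/60 = 92.424611
  E ⇒ keep positive
Point 4:
  Latitude: 42° + 25/60 + 34/3600 = 42 + 0.416667 + 0.009444 = 42.426111
  hemisphere S, so the sign is −
  Lon: 14 + 44/60 + 58/3600 = 14.749444
  W ⇒ negate

1. -76.02093, -109.65211
2. -14.01585, -0.50953
3. 0.86917, 92.42461
4. -42.42611, -14.74944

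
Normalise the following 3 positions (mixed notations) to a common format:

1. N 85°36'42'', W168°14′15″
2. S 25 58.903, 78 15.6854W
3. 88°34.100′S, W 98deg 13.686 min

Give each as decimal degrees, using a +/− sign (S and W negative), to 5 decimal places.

1. 85.61167, -168.23750
2. -25.98172, -78.26142
3. -88.56833, -98.22810

Point 1:
  Lat: 36′ + 42″ = 36.70000′; 85 + 36.70000/60 = 85.611667
  N → positive
  Lon: 168° + 14/60 + 15/3600 = 168 + 0.233333 + 0.004167 = 168.237500
  hemisphere W, so the sign is −
Point 2:
  φ: 58.903′ = 0.981717°; total 25.981717
  S → negative
  Longitude: 78 + 15.6854/60 = 78.261423
  W ⇒ negate
Point 3:
  φ: 34.1′ = 0.568333°; total 88.568333
  hemisphere S, so the sign is −
  Lon: 13.686′ = 0.228100°; total 98.228100
  W ⇒ negate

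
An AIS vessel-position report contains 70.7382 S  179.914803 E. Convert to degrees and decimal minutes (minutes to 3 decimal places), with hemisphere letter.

70° 44.292′ S, 179° 54.888′ E

φ: minutes = (70.738200 − 70) × 60 = 44.29200
λ: fractional part 0.914803 → 54.88818 minutes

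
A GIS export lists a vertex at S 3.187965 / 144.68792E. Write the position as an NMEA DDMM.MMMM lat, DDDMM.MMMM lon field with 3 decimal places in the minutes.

0311.278,S / 14441.275,E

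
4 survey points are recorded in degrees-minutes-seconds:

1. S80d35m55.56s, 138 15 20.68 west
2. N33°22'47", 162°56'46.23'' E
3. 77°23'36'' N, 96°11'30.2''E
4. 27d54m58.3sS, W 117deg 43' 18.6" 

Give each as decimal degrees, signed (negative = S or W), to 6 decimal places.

Point 1:
  Lat: 80° + 35/60 + 55.56/3600 = 80 + 0.583333 + 0.015433 = 80.5987667
  S → negative
  Longitude: 138 + 15/60 + 20.68/3600 = 138.2557444
  W → negative
Point 2:
  φ: 22′ + 47″ = 22.78333′; 33 + 22.78333/60 = 33.3797222
  N ⇒ keep positive
  Lon: 56′ + 46.23″ = 56.77050′; 162 + 56.77050/60 = 162.9461750
  E ⇒ keep positive
Point 3:
  φ: 23′ + 36″ = 23.60000′; 77 + 23.60000/60 = 77.3933333
  N ⇒ keep positive
  Lon: 96 + 11/60 + 30.2/3600 = 96.1917222
  E ⇒ keep positive
Point 4:
  φ: 27 + 54/60 + 58.3/3600 = 27.9161944
  S → negative
  Lon: 43′ + 18.6″ = 43.31000′; 117 + 43.31000/60 = 117.7218333
  W ⇒ negate

1. -80.598767, -138.255744
2. 33.379722, 162.946175
3. 77.393333, 96.191722
4. -27.916194, -117.721833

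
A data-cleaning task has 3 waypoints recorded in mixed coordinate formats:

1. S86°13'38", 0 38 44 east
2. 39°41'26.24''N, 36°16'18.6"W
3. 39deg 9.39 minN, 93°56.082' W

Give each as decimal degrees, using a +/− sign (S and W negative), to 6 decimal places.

Point 1:
  Lat: 13′ + 38″ = 13.63333′; 86 + 13.63333/60 = 86.2272222
  hemisphere S, so the sign is −
  Longitude: 0° + 38/60 + 44/3600 = 0 + 0.633333 + 0.012222 = 0.6455556
  E → positive
Point 2:
  Latitude: 39° + 41/60 + 26.24/3600 = 39 + 0.683333 + 0.007289 = 39.6906222
  N → positive
  Longitude: 36 + 16/60 + 18.6/3600 = 36.2718333
  hemisphere W, so the sign is −
Point 3:
  φ: 39 + 9.39/60 = 39.1565000
  N → positive
  Lon: 56.082′ = 0.934700°; total 93.9347000
  W ⇒ negate

1. -86.227222, 0.645556
2. 39.690622, -36.271833
3. 39.156500, -93.934700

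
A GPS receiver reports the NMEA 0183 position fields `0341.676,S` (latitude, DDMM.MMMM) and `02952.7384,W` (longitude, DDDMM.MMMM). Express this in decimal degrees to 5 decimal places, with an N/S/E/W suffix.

3.69460° S, 29.87897° W

Latitude: degrees = first 2 digits = 3, minutes = 41.676; 3 + 41.676/60 = 3.694600
Longitude: split at 3 digits → 029° and 52.7384′; 29 + 52.7384/60 = 29.878973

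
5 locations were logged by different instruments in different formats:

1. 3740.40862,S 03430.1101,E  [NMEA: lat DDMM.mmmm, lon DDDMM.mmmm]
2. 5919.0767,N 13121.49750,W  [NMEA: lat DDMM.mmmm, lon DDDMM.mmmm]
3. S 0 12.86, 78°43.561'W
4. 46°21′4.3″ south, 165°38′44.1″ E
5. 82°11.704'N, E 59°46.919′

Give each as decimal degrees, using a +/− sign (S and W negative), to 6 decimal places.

1. -37.673477, 34.501835
2. 59.317945, -131.358292
3. -0.214333, -78.726017
4. -46.351194, 165.645583
5. 82.195067, 59.781983

Point 1:
  Latitude: degrees = first 2 digits = 37, minutes = 40.40862; 37 + 40.40862/60 = 37.6734770
  hemisphere S, so the sign is −
  Longitude: split at 3 digits → 034° and 30.1101′; 34 + 30.1101/60 = 34.5018350
  E → positive
Point 2:
  Latitude: split at 2 digits → 59° and 19.0767′; 59 + 19.0767/60 = 59.3179450
  N ⇒ keep positive
  Longitude: degrees = first 3 digits = 131, minutes = 21.4975; 131 + 21.4975/60 = 131.3582917
  hemisphere W, so the sign is −
Point 3:
  Lat: 0 + 12.86/60 = 0.2143333
  S ⇒ negate
  Lon: 78 + 43.561/60 = 78.7260167
  hemisphere W, so the sign is −
Point 4:
  Latitude: 46 + 21/60 + 4.3/3600 = 46.3511944
  hemisphere S, so the sign is −
  λ: 165 + 38/60 + 44.1/3600 = 165.6455833
  E ⇒ keep positive
Point 5:
  Lat: 82 + 11.704/60 = 82.1950667
  N ⇒ keep positive
  Longitude: 59 + 46.919/60 = 59.7819833
  E ⇒ keep positive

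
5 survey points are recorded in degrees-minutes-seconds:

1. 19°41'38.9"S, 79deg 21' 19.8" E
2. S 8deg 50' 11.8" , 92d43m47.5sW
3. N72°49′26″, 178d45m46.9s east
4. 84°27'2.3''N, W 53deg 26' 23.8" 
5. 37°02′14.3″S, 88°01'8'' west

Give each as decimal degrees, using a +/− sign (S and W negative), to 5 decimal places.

1. -19.69414, 79.35550
2. -8.83661, -92.72986
3. 72.82389, 178.76303
4. 84.45064, -53.43994
5. -37.03731, -88.01889

Point 1:
  Lat: 41′ + 38.9″ = 41.64833′; 19 + 41.64833/60 = 19.694139
  S → negative
  λ: 79 + 21/60 + 19.8/3600 = 79.355500
  E ⇒ keep positive
Point 2:
  Lat: 8° + 50/60 + 11.8/3600 = 8 + 0.833333 + 0.003278 = 8.836611
  S ⇒ negate
  Longitude: 92° + 43/60 + 47.5/3600 = 92 + 0.716667 + 0.013194 = 92.729861
  W ⇒ negate
Point 3:
  Lat: 72° + 49/60 + 26/3600 = 72 + 0.816667 + 0.007222 = 72.823889
  N ⇒ keep positive
  λ: 178 + 45/60 + 46.9/3600 = 178.763028
  E → positive
Point 4:
  Latitude: 27′ + 2.3″ = 27.03833′; 84 + 27.03833/60 = 84.450639
  N → positive
  Lon: 53 + 26/60 + 23.8/3600 = 53.439944
  W → negative
Point 5:
  Lat: 2′ + 14.3″ = 2.23833′; 37 + 2.23833/60 = 37.037306
  S → negative
  Lon: 1′ + 8″ = 1.13333′; 88 + 1.13333/60 = 88.018889
  hemisphere W, so the sign is −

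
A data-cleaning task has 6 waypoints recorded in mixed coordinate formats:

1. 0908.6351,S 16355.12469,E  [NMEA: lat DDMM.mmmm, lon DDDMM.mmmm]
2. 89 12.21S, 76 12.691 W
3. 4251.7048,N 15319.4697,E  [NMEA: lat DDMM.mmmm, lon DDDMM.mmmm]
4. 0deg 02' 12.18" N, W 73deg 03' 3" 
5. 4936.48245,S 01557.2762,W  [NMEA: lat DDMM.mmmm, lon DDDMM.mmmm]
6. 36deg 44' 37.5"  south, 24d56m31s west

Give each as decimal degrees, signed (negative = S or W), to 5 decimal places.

Point 1:
  Lat: split at 2 digits → 09° and 8.6351′; 9 + 8.6351/60 = 9.143918
  S ⇒ negate
  Longitude: split at 3 digits → 163° and 55.12469′; 163 + 55.12469/60 = 163.918745
  E → positive
Point 2:
  Lat: 89 + 12.21/60 = 89.203500
  hemisphere S, so the sign is −
  Longitude: 12.691′ = 0.211517°; total 76.211517
  W → negative
Point 3:
  Latitude: degrees = first 2 digits = 42, minutes = 51.7048; 42 + 51.7048/60 = 42.861747
  N ⇒ keep positive
  λ: degrees = first 3 digits = 153, minutes = 19.4697; 153 + 19.4697/60 = 153.324495
  E → positive
Point 4:
  Latitude: 2′ + 12.18″ = 2.20300′; 0 + 2.20300/60 = 0.036717
  N → positive
  λ: 73 + 3/60 + 3/3600 = 73.050833
  W ⇒ negate
Point 5:
  Latitude: split at 2 digits → 49° and 36.48245′; 49 + 36.48245/60 = 49.608041
  S → negative
  Lon: degrees = first 3 digits = 15, minutes = 57.2762; 15 + 57.2762/60 = 15.954603
  W ⇒ negate
Point 6:
  Latitude: 36 + 44/60 + 37.5/3600 = 36.743750
  S ⇒ negate
  λ: 56′ + 31″ = 56.51667′; 24 + 56.51667/60 = 24.941944
  W → negative

1. -9.14392, 163.91874
2. -89.20350, -76.21152
3. 42.86175, 153.32450
4. 0.03672, -73.05083
5. -49.60804, -15.95460
6. -36.74375, -24.94194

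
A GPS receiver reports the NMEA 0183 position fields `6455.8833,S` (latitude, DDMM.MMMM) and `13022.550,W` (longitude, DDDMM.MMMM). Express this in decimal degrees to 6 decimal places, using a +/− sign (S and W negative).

-64.931388, -130.375833

φ: split at 2 digits → 64° and 55.8833′; 64 + 55.8833/60 = 64.9313883
S → negative
Longitude: degrees = first 3 digits = 130, minutes = 22.55; 130 + 22.55/60 = 130.3758333
W → negative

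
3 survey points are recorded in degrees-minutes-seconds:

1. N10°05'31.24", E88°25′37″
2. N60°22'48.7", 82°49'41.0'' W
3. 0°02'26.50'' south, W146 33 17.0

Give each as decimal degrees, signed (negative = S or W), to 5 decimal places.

Point 1:
  Lat: 10° + 5/60 + 31.24/3600 = 10 + 0.083333 + 0.008678 = 10.092011
  N ⇒ keep positive
  λ: 88 + 25/60 + 37/3600 = 88.426944
  E → positive
Point 2:
  Latitude: 60 + 22/60 + 48.7/3600 = 60.380194
  N → positive
  λ: 82° + 49/60 + 41/3600 = 82 + 0.816667 + 0.011389 = 82.828056
  W ⇒ negate
Point 3:
  Latitude: 0 + 2/60 + 26.5/3600 = 0.040694
  S → negative
  λ: 146 + 33/60 + 17/3600 = 146.554722
  W → negative

1. 10.09201, 88.42694
2. 60.38019, -82.82806
3. -0.04069, -146.55472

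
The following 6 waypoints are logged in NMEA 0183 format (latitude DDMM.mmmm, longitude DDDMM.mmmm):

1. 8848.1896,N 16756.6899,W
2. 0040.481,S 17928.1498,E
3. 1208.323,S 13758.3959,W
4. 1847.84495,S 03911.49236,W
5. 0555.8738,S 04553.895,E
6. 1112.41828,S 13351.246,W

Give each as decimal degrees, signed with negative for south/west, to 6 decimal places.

Point 1:
  Lat: degrees = first 2 digits = 88, minutes = 48.1896; 88 + 48.1896/60 = 88.8031600
  N → positive
  λ: degrees = first 3 digits = 167, minutes = 56.6899; 167 + 56.6899/60 = 167.9448317
  W → negative
Point 2:
  Latitude: degrees = first 2 digits = 0, minutes = 40.481; 0 + 40.481/60 = 0.6746833
  S → negative
  Lon: split at 3 digits → 179° and 28.1498′; 179 + 28.1498/60 = 179.4691633
  E → positive
Point 3:
  Latitude: degrees = first 2 digits = 12, minutes = 8.323; 12 + 8.323/60 = 12.1387167
  S → negative
  Longitude: degrees = first 3 digits = 137, minutes = 58.3959; 137 + 58.3959/60 = 137.9732650
  hemisphere W, so the sign is −
Point 4:
  φ: degrees = first 2 digits = 18, minutes = 47.84495; 18 + 47.84495/60 = 18.7974158
  hemisphere S, so the sign is −
  Lon: split at 3 digits → 039° and 11.49236′; 39 + 11.49236/60 = 39.1915393
  hemisphere W, so the sign is −
Point 5:
  Lat: degrees = first 2 digits = 5, minutes = 55.8738; 5 + 55.8738/60 = 5.9312300
  hemisphere S, so the sign is −
  λ: split at 3 digits → 045° and 53.895′; 45 + 53.895/60 = 45.8982500
  E → positive
Point 6:
  φ: split at 2 digits → 11° and 12.41828′; 11 + 12.41828/60 = 11.2069713
  hemisphere S, so the sign is −
  Longitude: split at 3 digits → 133° and 51.246′; 133 + 51.246/60 = 133.8541000
  W ⇒ negate

1. 88.803160, -167.944832
2. -0.674683, 179.469163
3. -12.138717, -137.973265
4. -18.797416, -39.191539
5. -5.931230, 45.898250
6. -11.206971, -133.854100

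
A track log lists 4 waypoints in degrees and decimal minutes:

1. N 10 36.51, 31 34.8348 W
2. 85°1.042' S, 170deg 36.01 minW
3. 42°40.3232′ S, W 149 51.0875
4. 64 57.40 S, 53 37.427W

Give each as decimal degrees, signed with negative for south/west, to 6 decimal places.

Point 1:
  Lat: 36.51′ = 0.608500°; total 10.6085000
  N → positive
  λ: 34.8348′ = 0.580580°; total 31.5805800
  W ⇒ negate
Point 2:
  φ: 1.042′ = 0.017367°; total 85.0173667
  hemisphere S, so the sign is −
  Longitude: 36.01′ = 0.600167°; total 170.6001667
  W → negative
Point 3:
  φ: 42 + 40.3232/60 = 42.6720533
  S ⇒ negate
  λ: 149 + 51.0875/60 = 149.8514583
  W → negative
Point 4:
  Latitude: 64 + 57.4/60 = 64.9566667
  hemisphere S, so the sign is −
  Lon: 53 + 37.427/60 = 53.6237833
  W ⇒ negate

1. 10.608500, -31.580580
2. -85.017367, -170.600167
3. -42.672053, -149.851458
4. -64.956667, -53.623783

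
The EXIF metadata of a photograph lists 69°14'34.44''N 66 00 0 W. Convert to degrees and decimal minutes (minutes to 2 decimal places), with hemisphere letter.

Latitude: seconds/60 = 0.57400; minutes = 14 + 0.57400 = 14.5740
λ: seconds/60 = 0.00000; minutes = 0 + 0.00000 = 0.0000

69° 14.57′ N, 66° 0.00′ W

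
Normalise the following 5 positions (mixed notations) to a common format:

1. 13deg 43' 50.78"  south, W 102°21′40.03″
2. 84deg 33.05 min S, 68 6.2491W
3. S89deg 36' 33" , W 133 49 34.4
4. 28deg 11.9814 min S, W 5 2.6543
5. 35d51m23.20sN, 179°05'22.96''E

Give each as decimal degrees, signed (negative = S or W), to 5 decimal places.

Point 1:
  Lat: 43′ + 50.78″ = 43.84633′; 13 + 43.84633/60 = 13.730772
  S ⇒ negate
  Longitude: 21′ + 40.03″ = 21.66717′; 102 + 21.66717/60 = 102.361119
  W → negative
Point 2:
  Lat: 84 + 33.05/60 = 84.550833
  hemisphere S, so the sign is −
  Lon: 68 + 6.2491/60 = 68.104152
  hemisphere W, so the sign is −
Point 3:
  φ: 36′ + 33″ = 36.55000′; 89 + 36.55000/60 = 89.609167
  S ⇒ negate
  Lon: 49′ + 34.4″ = 49.57333′; 133 + 49.57333/60 = 133.826222
  W → negative
Point 4:
  Latitude: 28 + 11.9814/60 = 28.199690
  S ⇒ negate
  Longitude: 2.6543′ = 0.044238°; total 5.044238
  W → negative
Point 5:
  φ: 51′ + 23.2″ = 51.38667′; 35 + 51.38667/60 = 35.856444
  N ⇒ keep positive
  Longitude: 5′ + 22.96″ = 5.38267′; 179 + 5.38267/60 = 179.089711
  E ⇒ keep positive

1. -13.73077, -102.36112
2. -84.55083, -68.10415
3. -89.60917, -133.82622
4. -28.19969, -5.04424
5. 35.85644, 179.08971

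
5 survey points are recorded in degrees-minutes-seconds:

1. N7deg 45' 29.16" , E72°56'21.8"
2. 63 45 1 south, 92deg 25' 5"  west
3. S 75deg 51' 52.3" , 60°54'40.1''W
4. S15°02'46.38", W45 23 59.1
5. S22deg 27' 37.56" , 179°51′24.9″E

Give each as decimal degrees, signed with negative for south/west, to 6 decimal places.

Point 1:
  Lat: 7 + 45/60 + 29.16/3600 = 7.7581000
  N → positive
  λ: 56′ + 21.8″ = 56.36333′; 72 + 56.36333/60 = 72.9393889
  E ⇒ keep positive
Point 2:
  Latitude: 63 + 45/60 + 1/3600 = 63.7502778
  hemisphere S, so the sign is −
  Lon: 25′ + 5″ = 25.08333′; 92 + 25.08333/60 = 92.4180556
  W ⇒ negate
Point 3:
  Latitude: 51′ + 52.3″ = 51.87167′; 75 + 51.87167/60 = 75.8645278
  S ⇒ negate
  Lon: 54′ + 40.1″ = 54.66833′; 60 + 54.66833/60 = 60.9111389
  W → negative
Point 4:
  φ: 15° + 2/60 + 46.38/3600 = 15 + 0.033333 + 0.012883 = 15.0462167
  hemisphere S, so the sign is −
  Longitude: 45 + 23/60 + 59.1/3600 = 45.3997500
  hemisphere W, so the sign is −
Point 5:
  φ: 22 + 27/60 + 37.56/3600 = 22.4604333
  S → negative
  Longitude: 179 + 51/60 + 24.9/3600 = 179.8569167
  E → positive

1. 7.758100, 72.939389
2. -63.750278, -92.418056
3. -75.864528, -60.911139
4. -15.046217, -45.399750
5. -22.460433, 179.856917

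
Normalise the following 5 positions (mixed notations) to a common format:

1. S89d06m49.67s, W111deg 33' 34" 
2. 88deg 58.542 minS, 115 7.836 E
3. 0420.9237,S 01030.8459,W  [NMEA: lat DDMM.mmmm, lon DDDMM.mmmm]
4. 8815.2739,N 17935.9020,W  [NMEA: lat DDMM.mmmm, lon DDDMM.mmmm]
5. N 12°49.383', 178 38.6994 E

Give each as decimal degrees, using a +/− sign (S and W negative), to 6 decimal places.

1. -89.113797, -111.559444
2. -88.975700, 115.130600
3. -4.348728, -10.514098
4. 88.254565, -179.598367
5. 12.823050, 178.644990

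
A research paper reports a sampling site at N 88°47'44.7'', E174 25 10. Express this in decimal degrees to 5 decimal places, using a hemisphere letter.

Latitude: 88° + 47/60 + 44.7/3600 = 88 + 0.783333 + 0.012417 = 88.795750
λ: 174° + 25/60 + 10/3600 = 174 + 0.416667 + 0.002778 = 174.419444

88.79575° N, 174.41944° E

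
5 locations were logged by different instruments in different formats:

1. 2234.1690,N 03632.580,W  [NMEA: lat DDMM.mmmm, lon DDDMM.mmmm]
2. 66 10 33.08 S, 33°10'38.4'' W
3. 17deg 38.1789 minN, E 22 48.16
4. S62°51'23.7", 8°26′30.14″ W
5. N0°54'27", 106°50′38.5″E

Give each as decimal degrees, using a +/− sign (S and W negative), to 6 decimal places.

1. 22.569483, -36.543000
2. -66.175856, -33.177333
3. 17.636315, 22.802667
4. -62.856583, -8.441706
5. 0.907500, 106.844028

Point 1:
  Latitude: degrees = first 2 digits = 22, minutes = 34.169; 22 + 34.169/60 = 22.5694833
  N → positive
  Lon: degrees = first 3 digits = 36, minutes = 32.58; 36 + 32.58/60 = 36.5430000
  hemisphere W, so the sign is −
Point 2:
  φ: 66 + 10/60 + 33.08/3600 = 66.1758556
  hemisphere S, so the sign is −
  λ: 33 + 10/60 + 38.4/3600 = 33.1773333
  hemisphere W, so the sign is −
Point 3:
  φ: 17 + 38.1789/60 = 17.6363150
  N → positive
  Longitude: 48.16′ = 0.802667°; total 22.8026667
  E → positive
Point 4:
  Latitude: 51′ + 23.7″ = 51.39500′; 62 + 51.39500/60 = 62.8565833
  hemisphere S, so the sign is −
  Longitude: 8 + 26/60 + 30.14/3600 = 8.4417056
  W → negative
Point 5:
  φ: 54′ + 27″ = 54.45000′; 0 + 54.45000/60 = 0.9075000
  N ⇒ keep positive
  Longitude: 106 + 50/60 + 38.5/3600 = 106.8440278
  E → positive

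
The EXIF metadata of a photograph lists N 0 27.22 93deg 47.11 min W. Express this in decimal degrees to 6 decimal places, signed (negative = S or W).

0.453667, -93.785167

Lat: 0 + 27.22/60 = 0.4536667
N ⇒ keep positive
Lon: 93 + 47.11/60 = 93.7851667
W ⇒ negate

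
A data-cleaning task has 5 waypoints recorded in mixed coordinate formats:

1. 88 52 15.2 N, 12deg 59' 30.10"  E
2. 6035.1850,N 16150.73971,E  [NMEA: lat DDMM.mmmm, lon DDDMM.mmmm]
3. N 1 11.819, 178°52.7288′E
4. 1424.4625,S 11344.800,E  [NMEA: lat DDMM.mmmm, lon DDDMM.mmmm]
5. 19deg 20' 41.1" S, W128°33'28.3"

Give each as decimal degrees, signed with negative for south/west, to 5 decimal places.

Point 1:
  φ: 52′ + 15.2″ = 52.25333′; 88 + 52.25333/60 = 88.870889
  N → positive
  Longitude: 12° + 59/60 + 30.1/3600 = 12 + 0.983333 + 0.008361 = 12.991694
  E ⇒ keep positive
Point 2:
  Latitude: split at 2 digits → 60° and 35.185′; 60 + 35.185/60 = 60.586417
  N → positive
  λ: split at 3 digits → 161° and 50.73971′; 161 + 50.73971/60 = 161.845662
  E ⇒ keep positive
Point 3:
  Latitude: 11.819′ = 0.196983°; total 1.196983
  N ⇒ keep positive
  λ: 52.7288′ = 0.878813°; total 178.878813
  E → positive
Point 4:
  Lat: degrees = first 2 digits = 14, minutes = 24.4625; 14 + 24.4625/60 = 14.407708
  S → negative
  Lon: split at 3 digits → 113° and 44.8′; 113 + 44.8/60 = 113.746667
  E ⇒ keep positive
Point 5:
  Lat: 19 + 20/60 + 41.1/3600 = 19.344750
  S ⇒ negate
  Lon: 33′ + 28.3″ = 33.47167′; 128 + 33.47167/60 = 128.557861
  W ⇒ negate

1. 88.87089, 12.99169
2. 60.58642, 161.84566
3. 1.19698, 178.87881
4. -14.40771, 113.74667
5. -19.34475, -128.55786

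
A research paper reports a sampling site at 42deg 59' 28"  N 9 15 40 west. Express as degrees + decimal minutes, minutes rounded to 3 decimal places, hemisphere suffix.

Latitude: 59 + 28/60 = 59.46667′
Longitude: 15 + 40/60 = 15.66667′

42° 59.467′ N, 9° 15.667′ W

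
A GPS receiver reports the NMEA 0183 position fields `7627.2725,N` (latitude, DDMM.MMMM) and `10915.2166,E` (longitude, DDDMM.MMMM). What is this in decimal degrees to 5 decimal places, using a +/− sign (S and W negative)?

76.45454, 109.25361

φ: split at 2 digits → 76° and 27.2725′; 76 + 27.2725/60 = 76.454542
N ⇒ keep positive
Lon: split at 3 digits → 109° and 15.2166′; 109 + 15.2166/60 = 109.253610
E ⇒ keep positive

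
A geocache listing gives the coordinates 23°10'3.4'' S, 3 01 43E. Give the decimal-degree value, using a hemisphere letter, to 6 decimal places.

Lat: 23° + 10/60 + 3.4/3600 = 23 + 0.166667 + 0.000944 = 23.1676111
Longitude: 1′ + 43″ = 1.71667′; 3 + 1.71667/60 = 3.0286111

23.167611° S, 3.028611° E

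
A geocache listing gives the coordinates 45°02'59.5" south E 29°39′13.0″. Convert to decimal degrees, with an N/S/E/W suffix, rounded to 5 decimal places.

45.04986° S, 29.65361° E

Latitude: 45° + 2/60 + 59.5/3600 = 45 + 0.033333 + 0.016528 = 45.049861
Lon: 29 + 39/60 + 13/3600 = 29.653611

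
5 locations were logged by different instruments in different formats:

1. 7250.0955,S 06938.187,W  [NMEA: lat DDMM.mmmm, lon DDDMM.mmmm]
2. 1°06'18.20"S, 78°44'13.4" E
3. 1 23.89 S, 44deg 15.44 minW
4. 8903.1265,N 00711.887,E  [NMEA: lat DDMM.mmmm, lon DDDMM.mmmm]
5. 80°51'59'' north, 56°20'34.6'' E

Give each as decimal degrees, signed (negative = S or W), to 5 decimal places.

1. -72.83493, -69.63645
2. -1.10506, 78.73706
3. -1.39817, -44.25733
4. 89.05211, 7.19812
5. 80.86639, 56.34294

Point 1:
  Latitude: degrees = first 2 digits = 72, minutes = 50.0955; 72 + 50.0955/60 = 72.834925
  S → negative
  Lon: degrees = first 3 digits = 69, minutes = 38.187; 69 + 38.187/60 = 69.636450
  W ⇒ negate
Point 2:
  Latitude: 6′ + 18.2″ = 6.30333′; 1 + 6.30333/60 = 1.105056
  S → negative
  λ: 78° + 44/60 + 13.4/3600 = 78 + 0.733333 + 0.003722 = 78.737056
  E ⇒ keep positive
Point 3:
  φ: 23.89′ = 0.398167°; total 1.398167
  hemisphere S, so the sign is −
  λ: 15.44′ = 0.257333°; total 44.257333
  W → negative
Point 4:
  Lat: degrees = first 2 digits = 89, minutes = 3.1265; 89 + 3.1265/60 = 89.052108
  N ⇒ keep positive
  Lon: degrees = first 3 digits = 7, minutes = 11.887; 7 + 11.887/60 = 7.198117
  E ⇒ keep positive
Point 5:
  φ: 80° + 51/60 + 59/3600 = 80 + 0.850000 + 0.016389 = 80.866389
  N ⇒ keep positive
  Longitude: 20′ + 34.6″ = 20.57667′; 56 + 20.57667/60 = 56.342944
  E ⇒ keep positive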